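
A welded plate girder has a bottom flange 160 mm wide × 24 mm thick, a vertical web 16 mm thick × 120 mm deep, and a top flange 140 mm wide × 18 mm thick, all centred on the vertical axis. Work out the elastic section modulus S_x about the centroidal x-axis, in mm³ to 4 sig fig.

Decompose the section into non-overlapping parts with the origin at the bottom-left of its bounding rectangle.
Bottom plate: 160 × 24, A = 3 840 mm², y = 12 mm, Ī = 184 320 mm⁴.
Web plate: 16 × 120, A = 1 920 mm², y = 84 mm, Ī = 2 304 000 mm⁴.
Top plate: 140 × 18, A = 2 520 mm², y = 153 mm, Ī = 68 040 mm⁴.
Centroid: ȳ = ΣA·y / ΣA = 71.6087 mm.
Transfer each piece to the centroidal x-axis using Ī + A·d² with d = y − 71.6087:
  bottom plate: d = -59.6087 mm → contributes +13 828 595 mm⁴
  web plate: d = 12.3913 mm → contributes +2 598 805 mm⁴
  top plate: d = 81.3913 mm → contributes +16 761 892 mm⁴
Total I = 33 189 292 mm⁴.
Extreme fibre distance c = 90.3913 mm; S = I/c = 367 174 mm³.

S_x ≈ 3.672 × 10⁵ mm³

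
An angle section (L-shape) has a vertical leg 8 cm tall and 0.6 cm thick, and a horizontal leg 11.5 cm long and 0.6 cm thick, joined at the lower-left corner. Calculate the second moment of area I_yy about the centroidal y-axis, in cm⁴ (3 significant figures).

I_yy ≈ 156 cm⁴

Treat the section as a set of non-overlapping primitives; coordinates are from the bounding-box lower-left.
Vertical leg: 0.6 × 8, A = 4.8 cm², x = 0.3 cm, Ī = 0.144 cm⁴.
Horizontal leg (remainder): 10.9 × 0.6, A = 6.54 cm², x = 6.05 cm, Ī = 64.751 cm⁴.
Centroid: x̄ = ΣA·x / ΣA = 3.6161 cm.
Transfer each piece to the centroidal y-axis using Ī + A·d² with d = x − 3.6161:
  vertical leg: d = -3.3161 cm → contributes +52.928 cm⁴
  horizontal leg (remainder): d = 2.4339 cm → contributes +103.49 cm⁴
Total I = 156.42 cm⁴.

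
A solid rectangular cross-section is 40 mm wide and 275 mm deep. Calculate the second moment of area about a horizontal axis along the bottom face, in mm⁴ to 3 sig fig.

I_base ≈ 2.77 × 10⁸ mm⁴

The section: 40 × 275, A = 11 000 mm², y = 137.5 mm, Ī = 69 322 917 mm⁴.
Transfer it to the base of the section using Ī + A·d² with d = y − 0:
  the section: d = 137.5 mm → contributes +277 291 667 mm⁴
Total I = 277 291 667 mm⁴.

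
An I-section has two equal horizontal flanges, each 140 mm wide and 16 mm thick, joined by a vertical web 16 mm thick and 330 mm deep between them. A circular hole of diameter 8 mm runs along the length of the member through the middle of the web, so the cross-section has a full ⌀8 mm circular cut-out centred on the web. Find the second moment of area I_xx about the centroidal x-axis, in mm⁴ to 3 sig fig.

I_xx ≈ 1.82 × 10⁸ mm⁴

Treat the section as a set of non-overlapping primitives; coordinates are from the bounding-box lower-left.
Bottom flange: 140 × 16, A = 2 240 mm², y = 8 mm, Ī = 47 787 mm⁴.
Web: 16 × 330, A = 5 280 mm², y = 181 mm, Ī = 47 916 000 mm⁴.
Top flange: 140 × 16, A = 2 240 mm², y = 354 mm, Ī = 47 787 mm⁴.
Hole (subtracted): ⌀8, A = 50.265 mm², y = 181 mm, Ī = 201.06 mm⁴.
By symmetry the centroid is at mid-height, ȳ = 181 mm.
Transfer each piece to the centroidal x-axis using Ī + A·d² with d = y − 181:
  bottom flange: d = -173 mm → contributes +67 088 747 mm⁴
  web: d = 0 mm → contributes +47 916 000 mm⁴
  top flange: d = 173 mm → contributes +67 088 747 mm⁴
  hole: d = 0 mm → contributes −201.06 mm⁴
Total I = 182 093 292 mm⁴.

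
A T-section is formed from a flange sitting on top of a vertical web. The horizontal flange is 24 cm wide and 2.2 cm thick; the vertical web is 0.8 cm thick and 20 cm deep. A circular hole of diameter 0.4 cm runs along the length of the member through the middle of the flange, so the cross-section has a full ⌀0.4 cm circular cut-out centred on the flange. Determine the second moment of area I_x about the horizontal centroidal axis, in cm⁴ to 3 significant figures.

Break the section into simple shapes (no overlaps), measuring from the bottom-left corner of the bounding box.
Flange: 24 × 2.2, A = 52.8 cm², y = 21.1 cm, Ī = 21.296 cm⁴.
Web: 0.8 × 20, A = 16 cm², y = 10 cm, Ī = 533.33 cm⁴.
Hole (subtracted): ⌀0.4, A = 0.12566 cm², y = 21.1 cm, Ī = 0.0012566 cm⁴.
Centroid: ȳ = ΣA·y / ΣA = 18.514 cm.
Transfer each piece to the horizontal centroidal axis using Ī + A·d² with d = y − 18.514:
  flange: d = 2.5861 cm → contributes +374.42 cm⁴
  web: d = -8.5139 cm → contributes +1693.1 cm⁴
  hole: d = 2.5861 cm → contributes −0.8417 cm⁴
Total I = 2066.7 cm⁴.

I_x ≈ 2070 cm⁴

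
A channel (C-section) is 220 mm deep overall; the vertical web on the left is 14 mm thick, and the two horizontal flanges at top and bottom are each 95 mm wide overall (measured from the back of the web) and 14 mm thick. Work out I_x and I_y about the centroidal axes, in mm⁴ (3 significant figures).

Split into non-overlapping primitives; take the origin at the lower-left of the bounding box.
Web: 14 × 220, A = 3 080 mm², y = 110 mm, Ī = 12 422 667 mm⁴.
Top flange (beyond web): 81 × 14, A = 1 134 mm², y = 213 mm, Ī = 18 522 mm⁴.
Bottom flange (beyond web): 81 × 14, A = 1 134 mm², y = 7 mm, Ī = 18 522 mm⁴.
By symmetry the centroid is at mid-height, ȳ = 110 mm.
Transfer each piece to the centroidal x-axis using Ī + A·d² with d = y − 110:
  web: d = 0 mm → contributes +12 422 667 mm⁴
  top flange (beyond web): d = 103 mm → contributes +12 049 128 mm⁴
  bottom flange (beyond web): d = -103 mm → contributes +12 049 128 mm⁴
Total I = 36 520 923 mm⁴.
For the y-axis: x̄ = 27.144 mm.
Repeating about the centroidal y-axis gives I_y = 4 237 400 mm⁴.

I_x ≈ 3.65 × 10⁷ mm⁴, I_y ≈ 4.24 × 10⁶ mm⁴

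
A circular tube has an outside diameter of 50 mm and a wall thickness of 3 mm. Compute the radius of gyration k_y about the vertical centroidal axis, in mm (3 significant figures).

k_y ≈ 16.7 mm

Decompose the section into non-overlapping parts with the origin at the bottom-left of its bounding rectangle.
Outer circle: ⌀50, A = 1963.5 mm², x = 25 mm, Ī = 306 796 mm⁴.
Bore (subtracted): ⌀44, A = 1520.5 mm², x = 25 mm, Ī = 183 984 mm⁴.
By symmetry the centroid is at mid-width, x̄ = 25 mm.
All pieces are centred on the vertical centroidal axis, so I = ΣĪ (holes subtracted) = 122 812 mm⁴.
Radius of gyration: k = √(I/A) = √(122 812 / 442.96) = 16.651 mm.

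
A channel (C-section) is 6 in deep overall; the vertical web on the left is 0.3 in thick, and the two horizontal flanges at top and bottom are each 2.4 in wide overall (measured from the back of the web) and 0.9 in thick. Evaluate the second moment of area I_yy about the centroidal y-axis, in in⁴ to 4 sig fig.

Break the section into simple shapes (no overlaps), measuring from the bottom-left corner of the bounding box.
Web: 0.3 × 6, A = 1.8 in², x = 0.15 in, Ī = 0.0135 in⁴.
Top flange (beyond web): 2.1 × 0.9, A = 1.89 in², x = 1.35 in, Ī = 0.694575 in⁴.
Bottom flange (beyond web): 2.1 × 0.9, A = 1.89 in², x = 1.35 in, Ī = 0.694575 in⁴.
Centroid: x̄ = ΣA·x / ΣA = 0.962903 in.
Transfer each piece to the centroidal y-axis using Ī + A·d² with d = x − 0.962903:
  web: d = -0.812903 in → contributes +1.20296 in⁴
  top flange (beyond web): d = 0.387097 in → contributes +0.97778 in⁴
  bottom flange (beyond web): d = 0.387097 in → contributes +0.97778 in⁴
Total I = 3.15852 in⁴.

I_yy ≈ 3.159 in⁴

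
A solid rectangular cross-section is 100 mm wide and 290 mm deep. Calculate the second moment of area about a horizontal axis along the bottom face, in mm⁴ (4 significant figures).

I_base ≈ 8.130 × 10⁸ mm⁴

The section: 100 × 290, A = 29 000 mm², y = 145 mm, Ī = 203 241 667 mm⁴.
Transfer it to the bottom edge using Ī + A·d² with d = y − 0:
  the section: d = 145 mm → contributes +812 966 667 mm⁴
Total I = 812 966 667 mm⁴.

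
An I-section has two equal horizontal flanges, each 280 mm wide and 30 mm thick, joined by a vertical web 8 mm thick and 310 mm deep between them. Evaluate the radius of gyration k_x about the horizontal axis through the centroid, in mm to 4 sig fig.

Decompose the section into non-overlapping parts with the origin at the bottom-left of its bounding rectangle.
Bottom flange: 280 × 30, A = 8 400 mm², y = 15 mm, Ī = 630 000 mm⁴.
Web: 8 × 310, A = 2 480 mm², y = 185 mm, Ī = 19 860 667 mm⁴.
Top flange: 280 × 30, A = 8 400 mm², y = 355 mm, Ī = 630 000 mm⁴.
By symmetry the centroid is at mid-height, ȳ = 185 mm.
Transfer each piece to the horizontal axis through the centroid using Ī + A·d² with d = y − 185:
  bottom flange: d = -170 mm → contributes +243 390 000 mm⁴
  web: d = 0 mm → contributes +19 860 667 mm⁴
  top flange: d = 170 mm → contributes +243 390 000 mm⁴
Total I = 506 640 667 mm⁴.
Radius of gyration: k = √(I/A) = √(506 640 667 / 19 280) = 162.105 mm.

k_x ≈ 162.1 mm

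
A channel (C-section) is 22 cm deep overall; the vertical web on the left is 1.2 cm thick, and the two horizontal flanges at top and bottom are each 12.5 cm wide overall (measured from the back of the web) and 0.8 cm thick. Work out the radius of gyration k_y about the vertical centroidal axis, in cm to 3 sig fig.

k_y ≈ 3.72 cm

Split into non-overlapping primitives; take the origin at the lower-left of the bounding box.
Web: 1.2 × 22, A = 26.4 cm², x = 0.6 cm, Ī = 3.168 cm⁴.
Top flange (beyond web): 11.3 × 0.8, A = 9.04 cm², x = 6.85 cm, Ī = 96.193 cm⁴.
Bottom flange (beyond web): 11.3 × 0.8, A = 9.04 cm², x = 6.85 cm, Ī = 96.193 cm⁴.
Centroid: x̄ = ΣA·x / ΣA = 3.1405 cm.
Transfer each piece to the vertical centroidal axis using Ī + A·d² with d = x − 3.1405:
  web: d = -2.5405 cm → contributes +173.55 cm⁴
  top flange (beyond web): d = 3.7095 cm → contributes +220.59 cm⁴
  bottom flange (beyond web): d = 3.7095 cm → contributes +220.59 cm⁴
Total I = 614.73 cm⁴.
Radius of gyration: k = √(I/A) = √(614.73 / 44.48) = 3.7176 cm.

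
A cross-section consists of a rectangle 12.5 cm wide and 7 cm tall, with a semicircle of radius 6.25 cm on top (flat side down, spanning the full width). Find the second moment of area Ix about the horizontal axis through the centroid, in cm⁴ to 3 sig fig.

Ix ≈ 1890 cm⁴

Treat the section as a set of non-overlapping primitives; coordinates are from the bounding-box lower-left.
Rectangular body: 12.5 × 7, A = 87.5 cm², y = 3.5 cm, Ī = 357.29 cm⁴.
Semicircular cap: semicircle r = 6.25, A = 61.359 cm², y = 9.6526 cm, Ī = 167.48 cm⁴.
Centroid: ȳ = ΣA·y / ΣA = 6.0361 cm.
Transfer each piece to the horizontal axis through the centroid using Ī + A·d² with d = y − 6.0361:
  rectangular body: d = -2.5361 cm → contributes +920.06 cm⁴
  semicircular cap: d = 3.6165 cm → contributes +970 cm⁴
Total I = 1890.1 cm⁴.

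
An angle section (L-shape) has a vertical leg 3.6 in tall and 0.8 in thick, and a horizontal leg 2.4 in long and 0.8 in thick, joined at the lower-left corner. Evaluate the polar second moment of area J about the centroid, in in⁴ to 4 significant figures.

J ≈ 6.618 in⁴

Break the section into simple shapes (no overlaps), measuring from the bottom-left corner of the bounding box.
Vertical leg: 0.8 × 3.6, A = 2.88 in², y = 1.8 in, Ī = 3.1104 in⁴.
Horizontal leg (remainder): 1.6 × 0.8, A = 1.28 in², y = 0.4 in, Ī = 0.0682667 in⁴.
Centroid: ȳ = ΣA·y / ΣA = 1.36923 in.
Transfer each piece to the centroidal x-axis using Ī + A·d² with d = y − 1.36923:
  vertical leg: d = 0.430769 in → contributes +3.64482 in⁴
  horizontal leg (remainder): d = -0.969231 in → contributes +1.27071 in⁴
Total I = 4.91553 in⁴.
For the y-axis: x̄ = 0.769231 in.
Repeating about the centroidal y-axis gives I_y = 1.70273 in⁴.
Polar second moment: J = I_x + I_y = 6.61826 in⁴.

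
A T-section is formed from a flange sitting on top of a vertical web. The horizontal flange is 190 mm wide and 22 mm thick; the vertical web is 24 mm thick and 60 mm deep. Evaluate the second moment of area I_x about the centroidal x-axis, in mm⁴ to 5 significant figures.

Break the section into simple shapes (no overlaps), measuring from the bottom-left corner of the bounding box.
Flange: 190 × 22, A = 4 180 mm², y = 71 mm, Ī = 168593.3 mm⁴.
Web: 24 × 60, A = 1 440 mm², y = 30 mm, Ī = 432 000 mm⁴.
Centroid: ȳ = ΣA·y / ΣA = 60.49466 mm.
Transfer each piece to the centroidal x-axis using Ī + A·d² with d = y − 60.49466:
  flange: d = 10.50534 mm → contributes +629 907 mm⁴
  web: d = -30.49466 mm → contributes +1 771 091 mm⁴
Total I = 2 400 998 mm⁴.

I_x ≈ 2.4010 × 10⁶ mm⁴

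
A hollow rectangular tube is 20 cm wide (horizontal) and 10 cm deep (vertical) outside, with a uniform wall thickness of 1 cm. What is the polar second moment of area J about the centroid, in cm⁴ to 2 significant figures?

J ≈ 3700 cm⁴

Decompose the section into non-overlapping parts with the origin at the bottom-left of its bounding rectangle.
Outer rectangle: 20 × 10, A = 200 cm², y = 5 cm, Ī = 1 667 cm⁴.
Inner void (subtracted): 18 × 8, A = 144 cm², y = 5 cm, Ī = 768 cm⁴.
By symmetry the centroid is at mid-height, ȳ = 5 cm.
All pieces are centred on the centroidal x-axis, so I = ΣĪ (holes subtracted) = 898.7 cm⁴.
Repeating about the centroidal y-axis gives I_y = 2 779 cm⁴.
Polar second moment: J = I_x + I_y = 3 677 cm⁴.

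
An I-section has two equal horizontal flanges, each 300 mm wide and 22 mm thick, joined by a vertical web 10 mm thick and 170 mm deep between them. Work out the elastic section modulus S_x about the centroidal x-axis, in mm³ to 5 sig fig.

Decompose the section into non-overlapping parts with the origin at the bottom-left of its bounding rectangle.
Bottom flange: 300 × 22, A = 6 600 mm², y = 11 mm, Ī = 266 200 mm⁴.
Web: 10 × 170, A = 1 700 mm², y = 107 mm, Ī = 4 094 167 mm⁴.
Top flange: 300 × 22, A = 6 600 mm², y = 203 mm, Ī = 266 200 mm⁴.
By symmetry the centroid is at mid-height, ȳ = 107 mm.
Transfer each piece to the centroidal x-axis using Ī + A·d² with d = y − 107:
  bottom flange: d = -96 mm → contributes +61 091 800 mm⁴
  web: d = 0 mm → contributes +4 094 167 mm⁴
  top flange: d = 96 mm → contributes +61 091 800 mm⁴
Total I = 126 277 767 mm⁴.
Extreme fibre distance c = 107 mm; S = I/c = 1 180 166 mm³.

S_x ≈ 1.1802 × 10⁶ mm³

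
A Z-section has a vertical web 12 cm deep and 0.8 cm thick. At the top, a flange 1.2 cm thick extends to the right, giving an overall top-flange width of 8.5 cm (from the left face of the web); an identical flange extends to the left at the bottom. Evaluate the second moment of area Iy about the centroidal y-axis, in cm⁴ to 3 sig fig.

Split into non-overlapping primitives; take the origin at the lower-left of the bounding box.
Web: 0.8 × 12, A = 9.6 cm², x = 8.1 cm, Ī = 0.512 cm⁴.
Top flange (beyond web): 7.7 × 1.2, A = 9.24 cm², x = 12.35 cm, Ī = 45.653 cm⁴.
Bottom flange (beyond web): 7.7 × 1.2, A = 9.24 cm², x = 3.85 cm, Ī = 45.653 cm⁴.
Centroid: x̄ = ΣA·x / ΣA = 8.1 cm.
Transfer each piece to the centroidal y-axis using Ī + A·d² with d = x − 8.1:
  web: d = 0 cm → contributes +0.512 cm⁴
  top flange (beyond web): d = 4.25 cm → contributes +212.55 cm⁴
  bottom flange (beyond web): d = -4.25 cm → contributes +212.55 cm⁴
Total I = 425.61 cm⁴.

Iy ≈ 426 cm⁴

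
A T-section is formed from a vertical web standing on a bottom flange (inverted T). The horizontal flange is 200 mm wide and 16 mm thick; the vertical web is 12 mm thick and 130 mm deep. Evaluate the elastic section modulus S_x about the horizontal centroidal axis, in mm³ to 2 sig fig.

S_x ≈ 6.9 × 10⁴ mm³

Decompose the section into non-overlapping parts with the origin at the bottom-left of its bounding rectangle.
Flange: 200 × 16, A = 3 200 mm², y = 8 mm, Ī = 68 267 mm⁴.
Web: 12 × 130, A = 1 560 mm², y = 81 mm, Ī = 2 197 000 mm⁴.
Centroid: ȳ = ΣA·y / ΣA = 31.92 mm.
Transfer each piece to the horizontal centroidal axis using Ī + A·d² with d = y − 31.92:
  flange: d = -23.92 mm → contributes +1 899 868 mm⁴
  web: d = 49.08 mm → contributes +5 954 131 mm⁴
Total I = 7 853 999 mm⁴.
Extreme fibre distance c = 114.1 mm; S = I/c = 68 849 mm³.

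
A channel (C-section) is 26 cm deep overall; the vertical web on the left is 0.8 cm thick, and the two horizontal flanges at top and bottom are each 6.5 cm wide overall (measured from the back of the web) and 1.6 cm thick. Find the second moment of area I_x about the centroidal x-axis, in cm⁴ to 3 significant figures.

I_x ≈ 3890 cm⁴

Break the section into simple shapes (no overlaps), measuring from the bottom-left corner of the bounding box.
Web: 0.8 × 26, A = 20.8 cm², y = 13 cm, Ī = 1171.7 cm⁴.
Top flange (beyond web): 5.7 × 1.6, A = 9.12 cm², y = 25.2 cm, Ī = 1.9456 cm⁴.
Bottom flange (beyond web): 5.7 × 1.6, A = 9.12 cm², y = 0.8 cm, Ī = 1.9456 cm⁴.
By symmetry the centroid is at mid-height, ȳ = 13 cm.
Transfer each piece to the centroidal x-axis using Ī + A·d² with d = y − 13:
  web: d = 0 cm → contributes +1171.7 cm⁴
  top flange (beyond web): d = 12.2 cm → contributes +1359.4 cm⁴
  bottom flange (beyond web): d = -12.2 cm → contributes +1359.4 cm⁴
Total I = 3890.5 cm⁴.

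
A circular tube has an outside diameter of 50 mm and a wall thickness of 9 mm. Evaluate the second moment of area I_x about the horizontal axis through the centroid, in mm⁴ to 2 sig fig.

I_x ≈ 2.6 × 10⁵ mm⁴

Break the section into simple shapes (no overlaps), measuring from the bottom-left corner of the bounding box.
Outer circle: ⌀50, A = 1 963 mm², y = 25 mm, Ī = 306 796 mm⁴.
Bore (subtracted): ⌀32, A = 804.2 mm², y = 25 mm, Ī = 51 472 mm⁴.
By symmetry the centroid is at mid-height, ȳ = 25 mm.
All pieces are centred on the horizontal axis through the centroid, so I = ΣĪ (holes subtracted) = 255 324 mm⁴.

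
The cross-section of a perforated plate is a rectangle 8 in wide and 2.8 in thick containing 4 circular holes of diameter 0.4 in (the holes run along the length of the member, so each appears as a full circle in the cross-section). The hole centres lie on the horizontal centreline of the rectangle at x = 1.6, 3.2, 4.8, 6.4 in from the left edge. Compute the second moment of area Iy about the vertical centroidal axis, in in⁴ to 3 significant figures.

Treat the section as a set of non-overlapping primitives; coordinates are from the bounding-box lower-left.
Plate: 8 × 2.8, A = 22.4 in², x = 4 in, Ī = 119.47 in⁴.
Hole 1 (subtracted): ⌀0.4, A = 0.12566 in², x = 1.6 in, Ī = 0.0012566 in⁴.
Hole 2 (subtracted): ⌀0.4, A = 0.12566 in², x = 3.2 in, Ī = 0.0012566 in⁴.
Hole 3 (subtracted): ⌀0.4, A = 0.12566 in², x = 4.8 in, Ī = 0.0012566 in⁴.
Hole 4 (subtracted): ⌀0.4, A = 0.12566 in², x = 6.4 in, Ī = 0.0012566 in⁴.
By symmetry the centroid is at mid-width, x̄ = 4 in.
Transfer each piece to the vertical centroidal axis using Ī + A·d² with d = x − 4:
  plate: d = 0 in → contributes +119.47 in⁴
  hole 1: d = -2.4 in → contributes −0.72508 in⁴
  hole 2: d = -0.8 in → contributes −0.081681 in⁴
  hole 3: d = 0.8 in → contributes −0.081681 in⁴
  hole 4: d = 2.4 in → contributes −0.72508 in⁴
Total I = 117.85 in⁴.

Iy ≈ 118 in⁴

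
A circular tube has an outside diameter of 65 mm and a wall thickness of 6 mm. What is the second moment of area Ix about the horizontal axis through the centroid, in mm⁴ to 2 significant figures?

Treat the section as a set of non-overlapping primitives; coordinates are from the bounding-box lower-left.
Outer circle: ⌀65, A = 3 318 mm², y = 32.5 mm, Ī = 876 241 mm⁴.
Bore (subtracted): ⌀53, A = 2 206 mm², y = 32.5 mm, Ī = 387 323 mm⁴.
By symmetry the centroid is at mid-height, ȳ = 32.5 mm.
All pieces are centred on the horizontal axis through the centroid, so I = ΣĪ (holes subtracted) = 488 917 mm⁴.

Ix ≈ 4.9 × 10⁵ mm⁴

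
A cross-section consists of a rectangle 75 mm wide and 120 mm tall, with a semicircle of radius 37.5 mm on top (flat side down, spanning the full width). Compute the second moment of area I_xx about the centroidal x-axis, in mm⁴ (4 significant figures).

Decompose the section into non-overlapping parts with the origin at the bottom-left of its bounding rectangle.
Rectangular body: 75 × 120, A = 9 000 mm², y = 60 mm, Ī = 10 800 000 mm⁴.
Semicircular cap: semicircle r = 37.5, A = 2208.93 mm², y = 135.915 mm, Ī = 217 049 mm⁴.
Centroid: ȳ = ΣA·y / ΣA = 74.9606 mm.
Transfer each piece to the centroidal x-axis using Ī + A·d² with d = y − 74.9606:
  rectangular body: d = -14.9606 mm → contributes +12 814 372 mm⁴
  semicircular cap: d = 60.9549 mm → contributes +8 424 339 mm⁴
Total I = 21 238 711 mm⁴.

I_xx ≈ 2.124 × 10⁷ mm⁴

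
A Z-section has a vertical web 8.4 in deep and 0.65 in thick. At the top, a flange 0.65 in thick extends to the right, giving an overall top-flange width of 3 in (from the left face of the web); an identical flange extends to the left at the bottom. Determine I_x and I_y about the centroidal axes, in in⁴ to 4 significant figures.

Split into non-overlapping primitives; take the origin at the lower-left of the bounding box.
Web: 0.65 × 8.4, A = 5.46 in², y = 4.2 in, Ī = 32.1048 in⁴.
Top flange (beyond web): 2.35 × 0.65, A = 1.5275 in², y = 8.075 in, Ī = 0.0537807 in⁴.
Bottom flange (beyond web): 2.35 × 0.65, A = 1.5275 in², y = 0.325 in, Ī = 0.0537807 in⁴.
Centroid: ȳ = ΣA·y / ΣA = 4.2 in.
Transfer each piece to the centroidal x-axis using Ī + A·d² with d = y − 4.2:
  web: d = 0 in → contributes +32.1048 in⁴
  top flange (beyond web): d = 3.875 in → contributes +22.9901 in⁴
  bottom flange (beyond web): d = -3.875 in → contributes +22.9901 in⁴
Total I = 78.0851 in⁴.
For the y-axis: x̄ = 2.675 in.
Repeating about the centroidal y-axis gives I_y = 8.47192 in⁴.

I_x ≈ 78.09 in⁴, I_y ≈ 8.472 in⁴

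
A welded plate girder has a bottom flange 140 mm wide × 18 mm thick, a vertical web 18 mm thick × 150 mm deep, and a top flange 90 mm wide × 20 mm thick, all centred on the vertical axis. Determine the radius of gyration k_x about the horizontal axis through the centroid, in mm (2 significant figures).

k_x ≈ 71 mm

Split into non-overlapping primitives; take the origin at the lower-left of the bounding box.
Bottom plate: 140 × 18, A = 2 520 mm², y = 9 mm, Ī = 68 040 mm⁴.
Web plate: 18 × 150, A = 2 700 mm², y = 93 mm, Ī = 5 062 500 mm⁴.
Top plate: 90 × 20, A = 1 800 mm², y = 178 mm, Ī = 60 000 mm⁴.
Centroid: ȳ = ΣA·y / ΣA = 84.64 mm.
Transfer each piece to the horizontal axis through the centroid using Ī + A·d² with d = y − 84.64:
  bottom plate: d = -75.64 mm → contributes +14 486 383 mm⁴
  web plate: d = 8.359 mm → contributes +5 251 156 mm⁴
  top plate: d = 93.36 mm → contributes +15 748 617 mm⁴
Total I = 35 486 155 mm⁴.
Radius of gyration: k = √(I/A) = √(35 486 155 / 7 020) = 71.1 mm.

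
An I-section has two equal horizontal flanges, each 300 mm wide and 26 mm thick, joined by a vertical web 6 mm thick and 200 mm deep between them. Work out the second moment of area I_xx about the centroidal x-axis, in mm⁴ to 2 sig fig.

I_xx ≈ 2.0 × 10⁸ mm⁴

Treat the section as a set of non-overlapping primitives; coordinates are from the bounding-box lower-left.
Bottom flange: 300 × 26, A = 7 800 mm², y = 13 mm, Ī = 439 400 mm⁴.
Web: 6 × 200, A = 1 200 mm², y = 126 mm, Ī = 4 000 000 mm⁴.
Top flange: 300 × 26, A = 7 800 mm², y = 239 mm, Ī = 439 400 mm⁴.
By symmetry the centroid is at mid-height, ȳ = 126 mm.
Transfer each piece to the centroidal x-axis using Ī + A·d² with d = y − 126:
  bottom flange: d = -113 mm → contributes +100 037 600 mm⁴
  web: d = 0 mm → contributes +4 000 000 mm⁴
  top flange: d = 113 mm → contributes +100 037 600 mm⁴
Total I = 204 075 200 mm⁴.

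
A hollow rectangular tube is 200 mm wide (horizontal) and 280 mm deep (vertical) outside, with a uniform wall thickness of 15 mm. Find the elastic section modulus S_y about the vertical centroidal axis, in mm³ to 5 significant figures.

Treat the section as a set of non-overlapping primitives; coordinates are from the bounding-box lower-left.
Outer rectangle: 200 × 280, A = 56 000 mm², x = 100 mm, Ī = 186 666 667 mm⁴.
Inner void (subtracted): 170 × 250, A = 42 500 mm², x = 100 mm, Ī = 102 354 167 mm⁴.
By symmetry the centroid is at mid-width, x̄ = 100 mm.
All pieces are centred on the vertical centroidal axis, so I = ΣĪ (holes subtracted) = 84 312 500 mm⁴.
Extreme fibre distance c = 100 mm; S = I/c = 843 125 mm³.

S_y ≈ 8.4313 × 10⁵ mm³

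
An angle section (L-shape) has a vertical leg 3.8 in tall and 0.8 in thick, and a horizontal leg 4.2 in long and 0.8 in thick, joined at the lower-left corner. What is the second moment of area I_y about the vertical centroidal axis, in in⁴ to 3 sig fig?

I_y ≈ 9.11 in⁴

Break the section into simple shapes (no overlaps), measuring from the bottom-left corner of the bounding box.
Vertical leg: 0.8 × 3.8, A = 3.04 in², x = 0.4 in, Ī = 0.16213 in⁴.
Horizontal leg (remainder): 3.4 × 0.8, A = 2.72 in², x = 2.5 in, Ī = 2.6203 in⁴.
Centroid: x̄ = ΣA·x / ΣA = 1.3917 in.
Transfer each piece to the vertical centroidal axis using Ī + A·d² with d = x − 1.3917:
  vertical leg: d = -0.99167 in → contributes +3.1517 in⁴
  horizontal leg (remainder): d = 1.1083 in → contributes +5.9615 in⁴
Total I = 9.1132 in⁴.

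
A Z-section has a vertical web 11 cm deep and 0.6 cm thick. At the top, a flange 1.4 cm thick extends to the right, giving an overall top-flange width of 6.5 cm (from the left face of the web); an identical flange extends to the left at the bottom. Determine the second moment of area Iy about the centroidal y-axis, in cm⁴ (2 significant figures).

Iy ≈ 220 cm⁴

Decompose the section into non-overlapping parts with the origin at the bottom-left of its bounding rectangle.
Web: 0.6 × 11, A = 6.6 cm², x = 6.2 cm, Ī = 0.198 cm⁴.
Top flange (beyond web): 5.9 × 1.4, A = 8.26 cm², x = 9.45 cm, Ī = 23.96 cm⁴.
Bottom flange (beyond web): 5.9 × 1.4, A = 8.26 cm², x = 2.95 cm, Ī = 23.96 cm⁴.
Centroid: x̄ = ΣA·x / ΣA = 6.2 cm.
Transfer each piece to the centroidal y-axis using Ī + A·d² with d = x − 6.2:
  web: d = 0 cm → contributes +0.198 cm⁴
  top flange (beyond web): d = 3.25 cm → contributes +111.2 cm⁴
  bottom flange (beyond web): d = -3.25 cm → contributes +111.2 cm⁴
Total I = 222.6 cm⁴.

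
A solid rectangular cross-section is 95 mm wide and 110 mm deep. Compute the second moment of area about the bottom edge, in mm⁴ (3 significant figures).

I_base ≈ 4.21 × 10⁷ mm⁴

The section: 95 × 110, A = 10 450 mm², y = 55 mm, Ī = 10 537 083 mm⁴.
Transfer it to the base of the section using Ī + A·d² with d = y − 0:
  the section: d = 55 mm → contributes +42 148 333 mm⁴
Total I = 42 148 333 mm⁴.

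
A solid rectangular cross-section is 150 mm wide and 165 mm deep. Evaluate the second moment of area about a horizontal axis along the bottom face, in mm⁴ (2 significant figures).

The section: 150 × 165, A = 24 750 mm², y = 82.5 mm, Ī = 56 151 563 mm⁴.
Transfer it to the bottom edge using Ī + A·d² with d = y − 0:
  the section: d = 82.5 mm → contributes +224 606 250 mm⁴
Total I = 224 606 250 mm⁴.

I_base ≈ 2.2 × 10⁸ mm⁴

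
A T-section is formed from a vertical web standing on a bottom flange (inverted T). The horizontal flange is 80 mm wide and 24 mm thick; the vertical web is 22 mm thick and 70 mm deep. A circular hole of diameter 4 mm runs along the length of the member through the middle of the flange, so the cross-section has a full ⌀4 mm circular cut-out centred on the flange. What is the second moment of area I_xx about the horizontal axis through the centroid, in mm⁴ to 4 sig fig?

Break the section into simple shapes (no overlaps), measuring from the bottom-left corner of the bounding box.
Flange: 80 × 24, A = 1 920 mm², y = 12 mm, Ī = 92 160 mm⁴.
Web: 22 × 70, A = 1 540 mm², y = 59 mm, Ī = 628 833 mm⁴.
Hole (subtracted): ⌀4, A = 12.5664 mm², y = 12 mm, Ī = 12.5664 mm⁴.
Centroid: ȳ = ΣA·y / ΣA = 32.9953 mm.
Transfer each piece to the horizontal axis through the centroid using Ī + A·d² with d = y − 32.9953:
  flange: d = -20.9953 mm → contributes +938 503 mm⁴
  web: d = 26.0047 mm → contributes +1 670 247 mm⁴
  hole: d = -20.9953 mm → contributes −5551.87 mm⁴
Total I = 2 603 199 mm⁴.

I_xx ≈ 2.603 × 10⁶ mm⁴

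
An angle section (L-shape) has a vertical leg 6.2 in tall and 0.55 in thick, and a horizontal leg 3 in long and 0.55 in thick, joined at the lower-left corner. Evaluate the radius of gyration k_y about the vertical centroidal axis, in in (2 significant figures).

k_y ≈ 0.79 in

Split into non-overlapping primitives; take the origin at the lower-left of the bounding box.
Vertical leg: 0.55 × 6.2, A = 3.41 in², x = 0.275 in, Ī = 0.08596 in⁴.
Horizontal leg (remainder): 2.45 × 0.55, A = 1.348 in², x = 1.775 in, Ī = 0.674 in⁴.
Centroid: x̄ = ΣA·x / ΣA = 0.6999 in.
Transfer each piece to the vertical centroidal axis using Ī + A·d² with d = x − 0.6999:
  vertical leg: d = -0.4249 in → contributes +0.7015 in⁴
  horizontal leg (remainder): d = 1.075 in → contributes +2.232 in⁴
Total I = 2.933 in⁴.
Radius of gyration: k = √(I/A) = √(2.933 / 4.758) = 0.7852 in.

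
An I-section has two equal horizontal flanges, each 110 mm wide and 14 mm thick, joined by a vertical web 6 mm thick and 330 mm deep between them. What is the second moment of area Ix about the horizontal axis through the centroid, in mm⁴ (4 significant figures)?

Ix ≈ 1.091 × 10⁸ mm⁴

Split into non-overlapping primitives; take the origin at the lower-left of the bounding box.
Bottom flange: 110 × 14, A = 1 540 mm², y = 7 mm, Ī = 25153.3 mm⁴.
Web: 6 × 330, A = 1 980 mm², y = 179 mm, Ī = 17 968 500 mm⁴.
Top flange: 110 × 14, A = 1 540 mm², y = 351 mm, Ī = 25153.3 mm⁴.
By symmetry the centroid is at mid-height, ȳ = 179 mm.
Transfer each piece to the horizontal axis through the centroid using Ī + A·d² with d = y − 179:
  bottom flange: d = -172 mm → contributes +45 584 513 mm⁴
  web: d = 0 mm → contributes +17 968 500 mm⁴
  top flange: d = 172 mm → contributes +45 584 513 mm⁴
Total I = 109 137 527 mm⁴.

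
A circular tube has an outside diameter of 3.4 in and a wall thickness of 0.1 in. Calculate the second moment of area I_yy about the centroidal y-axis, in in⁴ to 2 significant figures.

I_yy ≈ 1.4 in⁴

Break the section into simple shapes (no overlaps), measuring from the bottom-left corner of the bounding box.
Outer circle: ⌀3.4, A = 9.079 in², x = 1.7 in, Ī = 6.56 in⁴.
Bore (subtracted): ⌀3.2, A = 8.042 in², x = 1.7 in, Ī = 5.147 in⁴.
By symmetry the centroid is at mid-width, x̄ = 1.7 in.
All pieces are centred on the centroidal y-axis, so I = ΣĪ (holes subtracted) = 1.413 in⁴.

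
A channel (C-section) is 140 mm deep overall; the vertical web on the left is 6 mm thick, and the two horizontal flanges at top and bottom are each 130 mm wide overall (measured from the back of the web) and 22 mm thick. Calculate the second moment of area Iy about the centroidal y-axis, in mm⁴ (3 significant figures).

Split into non-overlapping primitives; take the origin at the lower-left of the bounding box.
Web: 6 × 140, A = 840 mm², x = 3 mm, Ī = 2 520 mm⁴.
Top flange (beyond web): 124 × 22, A = 2 728 mm², x = 68 mm, Ī = 3 495 477 mm⁴.
Bottom flange (beyond web): 124 × 22, A = 2 728 mm², x = 68 mm, Ī = 3 495 477 mm⁴.
Centroid: x̄ = ΣA·x / ΣA = 59.328 mm.
Transfer each piece to the centroidal y-axis using Ī + A·d² with d = x − 59.328:
  web: d = -56.328 mm → contributes +2 667 692 mm⁴
  top flange (beyond web): d = 8.6722 mm → contributes +3 700 641 mm⁴
  bottom flange (beyond web): d = 8.6722 mm → contributes +3 700 641 mm⁴
Total I = 10 068 974 mm⁴.

Iy ≈ 1.01 × 10⁷ mm⁴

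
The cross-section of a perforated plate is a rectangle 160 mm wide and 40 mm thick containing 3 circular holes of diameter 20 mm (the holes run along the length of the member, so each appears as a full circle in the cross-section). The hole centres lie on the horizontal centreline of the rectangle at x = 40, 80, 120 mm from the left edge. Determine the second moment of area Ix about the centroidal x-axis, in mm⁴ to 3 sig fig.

Break the section into simple shapes (no overlaps), measuring from the bottom-left corner of the bounding box.
Plate: 160 × 40, A = 6 400 mm², y = 20 mm, Ī = 853 333 mm⁴.
Hole 1 (subtracted): ⌀20, A = 314.16 mm², y = 20 mm, Ī = 7 854 mm⁴.
Hole 2 (subtracted): ⌀20, A = 314.16 mm², y = 20 mm, Ī = 7 854 mm⁴.
Hole 3 (subtracted): ⌀20, A = 314.16 mm², y = 20 mm, Ī = 7 854 mm⁴.
By symmetry the centroid is at mid-height, ȳ = 20 mm.
All pieces are centred on the centroidal x-axis, so I = ΣĪ (holes subtracted) = 829 771 mm⁴.

Ix ≈ 8.30 × 10⁵ mm⁴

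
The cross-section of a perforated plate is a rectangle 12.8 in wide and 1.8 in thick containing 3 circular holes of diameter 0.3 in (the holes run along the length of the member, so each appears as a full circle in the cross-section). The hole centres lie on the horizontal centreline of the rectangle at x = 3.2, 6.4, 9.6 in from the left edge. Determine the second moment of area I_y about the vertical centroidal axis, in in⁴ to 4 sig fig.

I_y ≈ 313.1 in⁴

Decompose the section into non-overlapping parts with the origin at the bottom-left of its bounding rectangle.
Plate: 12.8 × 1.8, A = 23.04 in², x = 6.4 in, Ī = 314.573 in⁴.
Hole 1 (subtracted): ⌀0.3, A = 0.0706858 in², x = 3.2 in, Ī = 0.000397608 in⁴.
Hole 2 (subtracted): ⌀0.3, A = 0.0706858 in², x = 6.4 in, Ī = 0.000397608 in⁴.
Hole 3 (subtracted): ⌀0.3, A = 0.0706858 in², x = 9.6 in, Ī = 0.000397608 in⁴.
By symmetry the centroid is at mid-width, x̄ = 6.4 in.
Transfer each piece to the vertical centroidal axis using Ī + A·d² with d = x − 6.4:
  plate: d = 0 in → contributes +314.573 in⁴
  hole 1: d = -3.2 in → contributes −0.724221 in⁴
  hole 2: d = 0 in → contributes −0.000397608 in⁴
  hole 3: d = 3.2 in → contributes −0.724221 in⁴
Total I = 313.124 in⁴.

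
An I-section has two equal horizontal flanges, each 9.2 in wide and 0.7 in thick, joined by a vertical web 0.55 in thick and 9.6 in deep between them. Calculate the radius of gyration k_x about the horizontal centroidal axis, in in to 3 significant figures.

Decompose the section into non-overlapping parts with the origin at the bottom-left of its bounding rectangle.
Bottom flange: 9.2 × 0.7, A = 6.44 in², y = 0.35 in, Ī = 0.26297 in⁴.
Web: 0.55 × 9.6, A = 5.28 in², y = 5.5 in, Ī = 40.55 in⁴.
Top flange: 9.2 × 0.7, A = 6.44 in², y = 10.65 in, Ī = 0.26297 in⁴.
By symmetry the centroid is at mid-height, ȳ = 5.5 in.
Transfer each piece to the horizontal centroidal axis using Ī + A·d² with d = y − 5.5:
  bottom flange: d = -5.15 in → contributes +171.07 in⁴
  web: d = 0 in → contributes +40.55 in⁴
  top flange: d = 5.15 in → contributes +171.07 in⁴
Total I = 382.69 in⁴.
Radius of gyration: k = √(I/A) = √(382.69 / 18.16) = 4.5905 in.

k_x ≈ 4.59 in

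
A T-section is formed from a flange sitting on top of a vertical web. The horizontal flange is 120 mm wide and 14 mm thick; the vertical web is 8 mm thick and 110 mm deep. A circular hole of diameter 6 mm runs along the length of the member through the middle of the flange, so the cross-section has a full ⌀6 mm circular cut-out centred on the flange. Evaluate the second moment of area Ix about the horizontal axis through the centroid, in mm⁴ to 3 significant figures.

Treat the section as a set of non-overlapping primitives; coordinates are from the bounding-box lower-left.
Flange: 120 × 14, A = 1 680 mm², y = 117 mm, Ī = 27 440 mm⁴.
Web: 8 × 110, A = 880 mm², y = 55 mm, Ī = 887 333 mm⁴.
Hole (subtracted): ⌀6, A = 28.274 mm², y = 117 mm, Ī = 63.617 mm⁴.
Centroid: ȳ = ΣA·y / ΣA = 95.449 mm.
Transfer each piece to the horizontal axis through the centroid using Ī + A·d² with d = y − 95.449:
  flange: d = 21.551 mm → contributes +807 674 mm⁴
  web: d = -40.449 mm → contributes +2 327 155 mm⁴
  hole: d = 21.551 mm → contributes −13 195 mm⁴
Total I = 3 121 633 mm⁴.

Ix ≈ 3.12 × 10⁶ mm⁴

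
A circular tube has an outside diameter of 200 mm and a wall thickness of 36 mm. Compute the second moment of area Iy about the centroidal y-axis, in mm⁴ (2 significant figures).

Decompose the section into non-overlapping parts with the origin at the bottom-left of its bounding rectangle.
Outer circle: ⌀200, A = 31 416 mm², x = 100 mm, Ī = 78 539 816 mm⁴.
Bore (subtracted): ⌀128, A = 12 868 mm², x = 100 mm, Ī = 13 176 795 mm⁴.
By symmetry the centroid is at mid-width, x̄ = 100 mm.
All pieces are centred on the centroidal y-axis, so I = ΣĪ (holes subtracted) = 65 363 022 mm⁴.

Iy ≈ 6.5 × 10⁷ mm⁴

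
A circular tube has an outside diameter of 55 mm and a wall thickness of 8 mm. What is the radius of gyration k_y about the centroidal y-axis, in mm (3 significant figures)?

k_y ≈ 16.9 mm

Break the section into simple shapes (no overlaps), measuring from the bottom-left corner of the bounding box.
Outer circle: ⌀55, A = 2375.8 mm², x = 27.5 mm, Ī = 449 180 mm⁴.
Bore (subtracted): ⌀39, A = 1194.6 mm², x = 27.5 mm, Ī = 113 561 mm⁴.
By symmetry the centroid is at mid-width, x̄ = 27.5 mm.
All pieces are centred on the centroidal y-axis, so I = ΣĪ (holes subtracted) = 335 619 mm⁴.
Radius of gyration: k = √(I/A) = √(335 619 / 1181.2) = 16.856 mm.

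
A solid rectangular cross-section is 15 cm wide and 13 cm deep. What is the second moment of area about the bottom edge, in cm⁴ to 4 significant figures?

The section: 15 × 13, A = 195 cm², y = 6.5 cm, Ī = 2746.25 cm⁴.
Transfer it to the base of the section using Ī + A·d² with d = y − 0:
  the section: d = 6.5 cm → contributes +10 985 cm⁴
Total I = 10 985 cm⁴.

I_base ≈ 1.099 × 10⁴ cm⁴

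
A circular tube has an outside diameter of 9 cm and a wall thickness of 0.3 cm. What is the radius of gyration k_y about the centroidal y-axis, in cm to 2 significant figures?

k_y ≈ 3.1 cm

Treat the section as a set of non-overlapping primitives; coordinates are from the bounding-box lower-left.
Outer circle: ⌀9, A = 63.62 cm², x = 4.5 cm, Ī = 322.1 cm⁴.
Bore (subtracted): ⌀8.4, A = 55.42 cm², x = 4.5 cm, Ī = 244.4 cm⁴.
By symmetry the centroid is at mid-width, x̄ = 4.5 cm.
All pieces are centred on the centroidal y-axis, so I = ΣĪ (holes subtracted) = 77.67 cm⁴.
Radius of gyration: k = √(I/A) = √(77.67 / 8.2) = 3.078 cm.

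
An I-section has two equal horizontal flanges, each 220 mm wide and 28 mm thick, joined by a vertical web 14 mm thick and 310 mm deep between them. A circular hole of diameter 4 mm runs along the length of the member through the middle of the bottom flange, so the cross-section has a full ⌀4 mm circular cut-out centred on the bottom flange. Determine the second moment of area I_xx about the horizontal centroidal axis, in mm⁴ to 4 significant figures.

I_xx ≈ 3.871 × 10⁸ mm⁴

Break the section into simple shapes (no overlaps), measuring from the bottom-left corner of the bounding box.
Bottom flange: 220 × 28, A = 6 160 mm², y = 14 mm, Ī = 402 453 mm⁴.
Web: 14 × 310, A = 4 340 mm², y = 183 mm, Ī = 34 756 167 mm⁴.
Top flange: 220 × 28, A = 6 160 mm², y = 352 mm, Ī = 402 453 mm⁴.
Hole (subtracted): ⌀4, A = 12.5664 mm², y = 14 mm, Ī = 12.5664 mm⁴.
Centroid: ȳ = ΣA·y / ΣA = 183.128 mm.
Transfer each piece to the horizontal centroidal axis using Ī + A·d² with d = y − 183.128:
  bottom flange: d = -169.128 mm → contributes +176 603 925 mm⁴
  web: d = -0.12757 mm → contributes +34 756 237 mm⁴
  top flange: d = 168.872 mm → contributes +176 072 702 mm⁴
  hole: d = -169.128 mm → contributes −359 463 mm⁴
Total I = 387 073 402 mm⁴.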